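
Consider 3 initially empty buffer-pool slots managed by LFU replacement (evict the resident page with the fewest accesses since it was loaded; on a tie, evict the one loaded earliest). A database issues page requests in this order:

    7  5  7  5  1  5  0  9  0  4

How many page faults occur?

7: fault, frames {7}
5: fault, frames {7,5}
7: hit
5: hit
1: fault, frames {7,5,1}
5: hit
0: fault, evict 1, frames {7,5,0}
9: fault, evict 0, frames {7,5,9}
0: fault, evict 9, frames {7,5,0}
4: fault, evict 0, frames {7,5,4}
Page faults: 7.

7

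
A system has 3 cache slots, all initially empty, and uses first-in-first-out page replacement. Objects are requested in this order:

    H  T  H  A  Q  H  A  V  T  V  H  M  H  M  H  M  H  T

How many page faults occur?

H → miss, frames {H}
T → miss, frames {H,T}
H → hit
A → miss, frames {H,T,A}
Q → miss, evict H, frames {T,A,Q}
H → miss, evict T, frames {A,Q,H}
A → hit
V → miss, evict A, frames {Q,H,V}
T → miss, evict Q, frames {H,V,T}
V → hit
H → hit
M → miss, evict H, frames {V,T,M}
H → miss, evict V, frames {T,M,H}
M → hit
H → hit
M → hit
H → hit
T → hit
Page faults: 9.

9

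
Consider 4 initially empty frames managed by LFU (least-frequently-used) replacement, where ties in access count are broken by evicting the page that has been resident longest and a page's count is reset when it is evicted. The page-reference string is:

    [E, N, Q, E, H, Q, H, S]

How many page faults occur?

E → miss, frames {E}
N → miss, frames {E,N}
Q → miss, frames {E,N,Q}
E → hit
H → miss, frames {E,N,Q,H}
Q → hit
H → hit
S → miss, evict N, frames {E,Q,H,S}
Page faults: 5.

5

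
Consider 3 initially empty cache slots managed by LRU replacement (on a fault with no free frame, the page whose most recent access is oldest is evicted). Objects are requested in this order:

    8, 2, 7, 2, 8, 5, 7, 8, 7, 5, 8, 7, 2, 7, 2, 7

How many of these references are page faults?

6

8 -> miss, frames {8}
2 -> miss, frames {8,2}
7 -> miss, frames {8,2,7}
2 -> hit
8 -> hit
5 -> miss, evict 7, frames {2,8,5}
7 -> miss, evict 2, frames {8,5,7}
8 -> hit
7 -> hit
5 -> hit
8 -> hit
7 -> hit
2 -> miss, evict 5, frames {8,7,2}
7 -> hit
2 -> hit
7 -> hit
Page faults: 6.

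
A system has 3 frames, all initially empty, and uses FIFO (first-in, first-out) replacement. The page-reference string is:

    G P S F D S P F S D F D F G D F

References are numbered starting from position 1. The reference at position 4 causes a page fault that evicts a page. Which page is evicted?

G

pos 1: G -> fault, frames {G}
pos 2: P -> fault, frames {G,P}
pos 3: S -> fault, frames {G,P,S}
pos 4: F -> fault, evict G, frames {P,S,F}
At position 4, page G is evicted.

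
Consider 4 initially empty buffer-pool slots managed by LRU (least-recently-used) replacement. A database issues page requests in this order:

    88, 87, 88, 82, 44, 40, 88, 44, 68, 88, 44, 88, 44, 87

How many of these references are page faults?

88 -> fault, frames [88]
87 -> fault, frames [88, 87]
88 -> hit
82 -> fault, frames [87, 88, 82]
44 -> fault, frames [87, 88, 82, 44]
40 -> fault, evict 87, frames [88, 82, 44, 40]
88 -> hit
44 -> hit
68 -> fault, evict 82, frames [40, 88, 44, 68]
88 -> hit
44 -> hit
88 -> hit
44 -> hit
87 -> fault, evict 40, frames [68, 88, 44, 87]
Page faults: 7.

7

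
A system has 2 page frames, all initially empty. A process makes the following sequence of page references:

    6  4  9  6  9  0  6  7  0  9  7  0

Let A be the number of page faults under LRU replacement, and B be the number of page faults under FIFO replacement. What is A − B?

3

Under LRU: F F F F . F F F F F F F → 11 faults.
Under FIFO: F F F F . F . F . F . F → 8 faults.
A − B = 11 − 8 = 3.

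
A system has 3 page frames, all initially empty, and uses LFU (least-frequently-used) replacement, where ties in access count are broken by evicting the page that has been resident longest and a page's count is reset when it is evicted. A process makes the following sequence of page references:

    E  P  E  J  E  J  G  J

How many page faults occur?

4

E → miss, frames [E]
P → miss, frames [E, P]
E → hit
J → miss, frames [E, P, J]
E → hit
J → hit
G → miss, evict P, frames [E, J, G]
J → hit
Page faults: 4.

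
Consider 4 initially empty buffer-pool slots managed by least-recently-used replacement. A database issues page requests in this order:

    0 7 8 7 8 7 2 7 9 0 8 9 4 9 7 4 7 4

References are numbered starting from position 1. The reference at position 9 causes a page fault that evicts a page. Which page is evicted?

0

pos 1: 0: fault, frames {0}
pos 2: 7: fault, frames {0,7}
pos 3: 8: fault, frames {0,7,8}
pos 4: 7: hit
pos 5: 8: hit
pos 6: 7: hit
pos 7: 2: fault, frames {0,8,7,2}
pos 8: 7: hit
pos 9: 9: fault, evict 0, frames {8,2,7,9}
At position 9, page 0 is evicted.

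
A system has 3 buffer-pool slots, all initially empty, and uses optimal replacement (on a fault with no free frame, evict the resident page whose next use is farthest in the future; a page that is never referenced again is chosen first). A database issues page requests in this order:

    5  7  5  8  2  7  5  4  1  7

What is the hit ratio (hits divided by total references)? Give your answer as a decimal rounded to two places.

0.40

5: miss, frames [5]
7: miss, frames [5, 7]
5: hit
8: miss, frames [5, 7, 8]
2: miss, evict 8, frames [5, 7, 2]
7: hit
5: hit
4: miss, evict 2, frames [5, 7, 4]
1: miss, evict 4, frames [5, 7, 1]
7: hit
Hits: 4 of 10 references → 4/10 = 0.4000.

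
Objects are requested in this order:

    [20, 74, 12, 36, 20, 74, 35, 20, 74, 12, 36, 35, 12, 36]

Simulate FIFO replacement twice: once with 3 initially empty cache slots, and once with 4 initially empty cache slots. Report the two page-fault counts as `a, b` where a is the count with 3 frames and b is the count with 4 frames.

3 frames: F F F F F F F . . F F . . . → 9 faults.
4 frames: F F F F . . F F F F F F . . → 10 faults.
10 > 9: adding a frame increased faults — Belady's anomaly.

9, 10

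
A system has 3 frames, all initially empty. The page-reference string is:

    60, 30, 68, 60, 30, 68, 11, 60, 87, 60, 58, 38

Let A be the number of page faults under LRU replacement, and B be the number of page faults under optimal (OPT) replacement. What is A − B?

Under LRU: F F F . . . F F F . F F → 8 faults.
Under OPT: F F F . . . F . F . F F → 7 faults.
A − B = 8 − 7 = 1.

1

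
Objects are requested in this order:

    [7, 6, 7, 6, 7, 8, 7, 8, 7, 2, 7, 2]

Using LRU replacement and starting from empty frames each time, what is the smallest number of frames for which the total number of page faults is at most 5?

f=1: 12 faults
f=2: 4 faults
f=3: 4 faults
f=4: 4 faults
Smallest f with faults ≤ 5 is 2.

2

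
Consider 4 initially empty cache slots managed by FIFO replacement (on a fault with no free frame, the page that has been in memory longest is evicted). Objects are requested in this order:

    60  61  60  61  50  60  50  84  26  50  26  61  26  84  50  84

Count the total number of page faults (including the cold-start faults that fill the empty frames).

5

60 -> fault, frames {60}
61 -> fault, frames {60,61}
60 -> hit
61 -> hit
50 -> fault, frames {60,61,50}
60 -> hit
50 -> hit
84 -> fault, frames {60,61,50,84}
26 -> fault, evict 60, frames {61,50,84,26}
50 -> hit
26 -> hit
61 -> hit
26 -> hit
84 -> hit
50 -> hit
84 -> hit
Page faults: 5.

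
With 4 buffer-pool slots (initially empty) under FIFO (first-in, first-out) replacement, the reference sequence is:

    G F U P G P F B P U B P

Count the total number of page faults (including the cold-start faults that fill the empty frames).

5

G -> miss, frames {G}
F -> miss, frames {G,F}
U -> miss, frames {G,F,U}
P -> miss, frames {G,F,U,P}
G -> hit
P -> hit
F -> hit
B -> miss, evict G, frames {F,U,P,B}
P -> hit
U -> hit
B -> hit
P -> hit
Page faults: 5.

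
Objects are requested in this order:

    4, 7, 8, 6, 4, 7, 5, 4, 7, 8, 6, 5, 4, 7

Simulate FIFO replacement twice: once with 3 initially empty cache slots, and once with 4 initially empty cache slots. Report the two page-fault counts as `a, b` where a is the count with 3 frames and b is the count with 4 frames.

11, 12

3 frames: F F F F F F F . . F F . F F → 11 faults.
4 frames: F F F F . . F F F F F F F F → 12 faults.
12 > 11: adding a frame increased faults — Belady's anomaly.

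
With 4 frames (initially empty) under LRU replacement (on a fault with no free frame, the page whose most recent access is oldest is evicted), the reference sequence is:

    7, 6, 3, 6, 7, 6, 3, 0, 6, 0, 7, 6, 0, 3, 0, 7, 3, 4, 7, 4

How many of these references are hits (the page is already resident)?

15

7 → miss, frames (7)
6 → miss, frames (7 6)
3 → miss, frames (7 6 3)
6 → hit
7 → hit
6 → hit
3 → hit
0 → miss, frames (7 6 3 0)
6 → hit
0 → hit
7 → hit
6 → hit
0 → hit
3 → hit
0 → hit
7 → hit
3 → hit
4 → miss, evict 6, frames (0 7 3 4)
7 → hit
4 → hit
Hits: 15.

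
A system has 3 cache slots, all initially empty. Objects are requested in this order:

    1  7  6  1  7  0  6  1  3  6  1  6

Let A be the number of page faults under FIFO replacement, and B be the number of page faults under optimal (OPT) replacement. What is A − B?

2

Under FIFO: F F F . . F . F F F . . → 7 faults.
Under OPT: F F F . . F . . F . . . → 5 faults.
A − B = 7 − 5 = 2.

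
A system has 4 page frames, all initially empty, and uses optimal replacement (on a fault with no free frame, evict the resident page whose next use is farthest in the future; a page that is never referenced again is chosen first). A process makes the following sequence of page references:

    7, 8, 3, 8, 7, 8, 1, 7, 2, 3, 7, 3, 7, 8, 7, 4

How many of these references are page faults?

6

7 -> fault, frames (7)
8 -> fault, frames (7 8)
3 -> fault, frames (7 8 3)
8 -> hit
7 -> hit
8 -> hit
1 -> fault, frames (7 8 3 1)
7 -> hit
2 -> fault, evict 1, frames (7 8 3 2)
3 -> hit
7 -> hit
3 -> hit
7 -> hit
8 -> hit
7 -> hit
4 -> fault, evict 2, frames (7 8 3 4)
Page faults: 6.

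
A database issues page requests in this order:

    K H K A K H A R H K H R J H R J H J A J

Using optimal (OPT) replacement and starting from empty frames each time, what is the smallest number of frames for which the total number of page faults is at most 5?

4

f=1: 20 faults
f=2: 11 faults
f=3: 6 faults
f=4: 5 faults
f=5: 5 faults
Smallest f with faults ≤ 5 is 4.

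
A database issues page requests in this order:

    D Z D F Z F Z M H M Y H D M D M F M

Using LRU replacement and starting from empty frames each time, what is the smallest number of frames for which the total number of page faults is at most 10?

3

f=1: 18 faults
f=2: 11 faults
f=3: 9 faults
f=4: 8 faults
f=5: 8 faults
f=6: 6 faults
Smallest f with faults ≤ 10 is 3.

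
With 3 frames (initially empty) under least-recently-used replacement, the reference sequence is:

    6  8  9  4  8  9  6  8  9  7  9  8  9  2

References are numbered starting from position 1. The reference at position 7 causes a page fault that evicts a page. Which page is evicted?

4

pos 1: 6 → miss, frames [6]
pos 2: 8 → miss, frames [6, 8]
pos 3: 9 → miss, frames [6, 8, 9]
pos 4: 4 → miss, evict 6, frames [8, 9, 4]
pos 5: 8 → hit
pos 6: 9 → hit
pos 7: 6 → miss, evict 4, frames [8, 9, 6]
At position 7, page 4 is evicted.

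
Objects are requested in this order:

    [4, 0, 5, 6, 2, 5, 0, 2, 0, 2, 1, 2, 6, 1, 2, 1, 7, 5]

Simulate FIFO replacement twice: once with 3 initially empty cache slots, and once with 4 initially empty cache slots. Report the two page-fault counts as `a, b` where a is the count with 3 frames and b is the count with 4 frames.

11, 8

3 frames: F F F F F . F . . . F . F . F . F F → 11 faults.
4 frames: F F F F F . . . . . F . . . . . F F → 8 faults.
8 < 11: adding a frame reduced faults, as is typical.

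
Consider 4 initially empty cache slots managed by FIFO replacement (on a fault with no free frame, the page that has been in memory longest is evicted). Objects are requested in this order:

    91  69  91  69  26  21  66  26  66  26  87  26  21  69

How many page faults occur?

7

91: miss, frames [91]
69: miss, frames [91, 69]
91: hit
69: hit
26: miss, frames [91, 69, 26]
21: miss, frames [91, 69, 26, 21]
66: miss, evict 91, frames [69, 26, 21, 66]
26: hit
66: hit
26: hit
87: miss, evict 69, frames [26, 21, 66, 87]
26: hit
21: hit
69: miss, evict 26, frames [21, 66, 87, 69]
Page faults: 7.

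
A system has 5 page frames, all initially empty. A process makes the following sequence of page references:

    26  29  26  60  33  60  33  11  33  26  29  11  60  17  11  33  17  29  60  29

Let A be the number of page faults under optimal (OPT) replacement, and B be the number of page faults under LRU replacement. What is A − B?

Under OPT: F F . F F . . F . . . . . F . . . . . . → 6 faults.
Under LRU: F F . F F . . F . . . . . F . F . . . . → 7 faults.
A − B = 6 − 7 = -1.

-1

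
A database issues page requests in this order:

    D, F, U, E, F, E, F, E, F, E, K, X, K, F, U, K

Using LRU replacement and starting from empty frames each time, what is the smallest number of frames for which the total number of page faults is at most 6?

f=1: 16 faults
f=2: 10 faults
f=3: 8 faults
f=4: 7 faults
f=5: 6 faults
f=6: 6 faults
Smallest f with faults ≤ 6 is 5.

5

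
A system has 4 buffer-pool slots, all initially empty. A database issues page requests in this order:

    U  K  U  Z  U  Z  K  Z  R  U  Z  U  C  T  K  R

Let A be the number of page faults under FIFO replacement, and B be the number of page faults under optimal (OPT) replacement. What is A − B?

1

Under FIFO: F F . F . . . . F . . . F F F . → 7 faults.
Under OPT: F F . F . . . . F . . . F F . . → 6 faults.
A − B = 7 − 6 = 1.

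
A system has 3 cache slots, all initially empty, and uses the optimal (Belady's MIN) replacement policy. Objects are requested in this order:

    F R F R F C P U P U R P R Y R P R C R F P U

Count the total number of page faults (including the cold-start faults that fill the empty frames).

9

F: fault, frames [F]
R: fault, frames [F, R]
F: hit
R: hit
F: hit
C: fault, frames [F, R, C]
P: fault, evict F, frames [R, C, P]
U: fault, evict C, frames [R, P, U]
P: hit
U: hit
R: hit
P: hit
R: hit
Y: fault, evict U, frames [R, P, Y]
R: hit
P: hit
R: hit
C: fault, evict Y, frames [R, P, C]
R: hit
F: fault, evict C, frames [R, P, F]
P: hit
U: fault, evict F, frames [R, P, U]
Page faults: 9.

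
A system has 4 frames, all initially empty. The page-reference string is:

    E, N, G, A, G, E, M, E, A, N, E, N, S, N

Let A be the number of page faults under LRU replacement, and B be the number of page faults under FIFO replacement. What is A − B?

Under LRU: F F F F . . F . . F . . F . → 7 faults.
Under FIFO: F F F F . . F F . F . . F . → 8 faults.
A − B = 7 − 8 = -1.

-1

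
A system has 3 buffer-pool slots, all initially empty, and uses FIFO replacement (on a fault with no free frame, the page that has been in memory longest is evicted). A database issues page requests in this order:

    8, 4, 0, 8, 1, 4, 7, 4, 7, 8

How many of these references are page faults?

8: miss, frames (8)
4: miss, frames (8 4)
0: miss, frames (8 4 0)
8: hit
1: miss, evict 8, frames (4 0 1)
4: hit
7: miss, evict 4, frames (0 1 7)
4: miss, evict 0, frames (1 7 4)
7: hit
8: miss, evict 1, frames (7 4 8)
Page faults: 7.

7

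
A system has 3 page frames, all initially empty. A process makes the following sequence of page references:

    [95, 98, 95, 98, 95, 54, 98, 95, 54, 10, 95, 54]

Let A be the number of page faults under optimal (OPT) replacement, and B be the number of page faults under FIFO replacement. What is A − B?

Under OPT: F F . . . F . . . F . . → 4 faults.
Under FIFO: F F . . . F . . . F F . → 5 faults.
A − B = 4 − 5 = -1.

-1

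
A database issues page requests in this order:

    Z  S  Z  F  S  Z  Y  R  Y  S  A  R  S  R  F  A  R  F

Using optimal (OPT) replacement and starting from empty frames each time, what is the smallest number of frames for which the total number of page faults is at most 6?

f=1: 18 faults
f=2: 12 faults
f=3: 7 faults
f=4: 6 faults
f=5: 6 faults
f=6: 6 faults
Smallest f with faults ≤ 6 is 4.

4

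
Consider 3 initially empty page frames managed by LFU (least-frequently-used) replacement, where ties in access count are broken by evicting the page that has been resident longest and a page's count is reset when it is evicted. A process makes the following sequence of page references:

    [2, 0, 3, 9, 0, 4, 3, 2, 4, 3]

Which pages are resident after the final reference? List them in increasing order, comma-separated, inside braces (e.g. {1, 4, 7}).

2: fault, frames (2)
0: fault, frames (2 0)
3: fault, frames (2 0 3)
9: fault, evict 2, frames (0 3 9)
0: hit
4: fault, evict 3, frames (0 9 4)
3: fault, evict 9, frames (0 4 3)
2: fault, evict 4, frames (0 3 2)
4: fault, evict 3, frames (0 2 4)
3: fault, evict 2, frames (0 4 3)

{0, 3, 4}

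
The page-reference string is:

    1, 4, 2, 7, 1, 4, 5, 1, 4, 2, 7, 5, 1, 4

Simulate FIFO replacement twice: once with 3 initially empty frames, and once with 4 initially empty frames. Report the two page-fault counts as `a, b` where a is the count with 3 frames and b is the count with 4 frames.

3 frames: F F F F F F F . . F F . F F → 11 faults.
4 frames: F F F F . . F F F F F F F F → 12 faults.
12 > 11: adding a frame increased faults — Belady's anomaly.

11, 12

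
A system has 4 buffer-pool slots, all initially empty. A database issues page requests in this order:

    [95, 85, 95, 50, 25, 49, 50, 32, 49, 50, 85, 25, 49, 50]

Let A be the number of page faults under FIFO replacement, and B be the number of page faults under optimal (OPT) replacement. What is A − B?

1

Under FIFO: F F . F F F . F . . F . . F → 8 faults.
Under OPT: F F . F F F . F . . . F . . → 7 faults.
A − B = 8 − 7 = 1.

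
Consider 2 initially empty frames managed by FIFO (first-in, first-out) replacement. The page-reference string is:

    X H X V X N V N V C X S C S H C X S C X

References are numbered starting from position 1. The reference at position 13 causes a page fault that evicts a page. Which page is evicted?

pos 1: X -> miss, frames {X}
pos 2: H -> miss, frames {X,H}
pos 3: X -> hit
pos 4: V -> miss, evict X, frames {H,V}
pos 5: X -> miss, evict H, frames {V,X}
pos 6: N -> miss, evict V, frames {X,N}
pos 7: V -> miss, evict X, frames {N,V}
pos 8: N -> hit
pos 9: V -> hit
pos 10: C -> miss, evict N, frames {V,C}
pos 11: X -> miss, evict V, frames {C,X}
pos 12: S -> miss, evict C, frames {X,S}
pos 13: C -> miss, evict X, frames {S,C}
At position 13, page X is evicted.

X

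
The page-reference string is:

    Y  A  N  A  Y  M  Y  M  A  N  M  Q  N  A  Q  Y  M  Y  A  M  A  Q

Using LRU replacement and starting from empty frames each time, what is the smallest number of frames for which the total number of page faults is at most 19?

f=1: 22 faults
f=2: 17 faults
f=3: 11 faults
f=4: 7 faults
f=5: 5 faults
Smallest f with faults ≤ 19 is 2.

2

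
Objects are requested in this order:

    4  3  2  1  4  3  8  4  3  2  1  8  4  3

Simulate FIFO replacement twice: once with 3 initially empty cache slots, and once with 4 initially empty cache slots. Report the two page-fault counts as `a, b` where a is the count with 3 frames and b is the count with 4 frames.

11, 12

3 frames: F F F F F F F . . F F . F F → 11 faults.
4 frames: F F F F . . F F F F F F F F → 12 faults.
12 > 11: adding a frame increased faults — Belady's anomaly.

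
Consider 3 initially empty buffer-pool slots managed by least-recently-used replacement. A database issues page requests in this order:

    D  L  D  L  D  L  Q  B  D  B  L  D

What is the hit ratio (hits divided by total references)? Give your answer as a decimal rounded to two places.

D → miss, frames [D]
L → miss, frames [D, L]
D → hit
L → hit
D → hit
L → hit
Q → miss, frames [D, L, Q]
B → miss, evict D, frames [L, Q, B]
D → miss, evict L, frames [Q, B, D]
B → hit
L → miss, evict Q, frames [D, B, L]
D → hit
Hits: 6 of 12 references → 6/12 = 0.5000.

0.50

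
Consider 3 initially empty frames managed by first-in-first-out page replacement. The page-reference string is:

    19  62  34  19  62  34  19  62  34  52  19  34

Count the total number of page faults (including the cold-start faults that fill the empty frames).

19 → fault, frames {19}
62 → fault, frames {19,62}
34 → fault, frames {19,62,34}
19 → hit
62 → hit
34 → hit
19 → hit
62 → hit
34 → hit
52 → fault, evict 19, frames {62,34,52}
19 → fault, evict 62, frames {34,52,19}
34 → hit
Page faults: 5.

5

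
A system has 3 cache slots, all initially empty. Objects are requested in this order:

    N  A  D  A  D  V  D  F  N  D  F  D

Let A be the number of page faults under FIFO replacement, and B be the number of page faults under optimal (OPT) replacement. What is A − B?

Under FIFO: F F F . . F . F F F . . → 7 faults.
Under OPT: F F F . . F . F . . . . → 5 faults.
A − B = 7 − 5 = 2.

2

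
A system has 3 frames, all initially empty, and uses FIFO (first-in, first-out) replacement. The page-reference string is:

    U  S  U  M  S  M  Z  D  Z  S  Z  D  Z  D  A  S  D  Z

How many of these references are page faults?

U -> miss, frames (U)
S -> miss, frames (U S)
U -> hit
M -> miss, frames (U S M)
S -> hit
M -> hit
Z -> miss, evict U, frames (S M Z)
D -> miss, evict S, frames (M Z D)
Z -> hit
S -> miss, evict M, frames (Z D S)
Z -> hit
D -> hit
Z -> hit
D -> hit
A -> miss, evict Z, frames (D S A)
S -> hit
D -> hit
Z -> miss, evict D, frames (S A Z)
Page faults: 8.

8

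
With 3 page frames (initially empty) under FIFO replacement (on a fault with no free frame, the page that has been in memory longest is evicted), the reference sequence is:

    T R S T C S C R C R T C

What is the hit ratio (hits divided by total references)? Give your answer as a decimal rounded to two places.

T: miss, frames (T)
R: miss, frames (T R)
S: miss, frames (T R S)
T: hit
C: miss, evict T, frames (R S C)
S: hit
C: hit
R: hit
C: hit
R: hit
T: miss, evict R, frames (S C T)
C: hit
Hits: 7 of 12 references → 7/12 = 0.5833.

0.58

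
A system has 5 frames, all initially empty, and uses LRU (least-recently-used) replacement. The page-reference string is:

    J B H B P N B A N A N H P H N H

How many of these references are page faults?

6

J: fault, frames {J}
B: fault, frames {J,B}
H: fault, frames {J,B,H}
B: hit
P: fault, frames {J,H,B,P}
N: fault, frames {J,H,B,P,N}
B: hit
A: fault, evict J, frames {H,P,N,B,A}
N: hit
A: hit
N: hit
H: hit
P: hit
H: hit
N: hit
H: hit
Page faults: 6.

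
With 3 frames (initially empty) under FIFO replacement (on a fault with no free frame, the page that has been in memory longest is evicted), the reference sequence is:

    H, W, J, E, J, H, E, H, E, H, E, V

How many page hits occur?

6

H: fault, frames [H]
W: fault, frames [H, W]
J: fault, frames [H, W, J]
E: fault, evict H, frames [W, J, E]
J: hit
H: fault, evict W, frames [J, E, H]
E: hit
H: hit
E: hit
H: hit
E: hit
V: fault, evict J, frames [E, H, V]
Hits: 6.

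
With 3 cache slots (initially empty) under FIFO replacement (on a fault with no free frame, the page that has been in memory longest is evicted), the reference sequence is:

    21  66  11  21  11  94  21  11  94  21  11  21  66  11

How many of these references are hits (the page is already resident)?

21 → fault, frames (21)
66 → fault, frames (21 66)
11 → fault, frames (21 66 11)
21 → hit
11 → hit
94 → fault, evict 21, frames (66 11 94)
21 → fault, evict 66, frames (11 94 21)
11 → hit
94 → hit
21 → hit
11 → hit
21 → hit
66 → fault, evict 11, frames (94 21 66)
11 → fault, evict 94, frames (21 66 11)
Hits: 7.

7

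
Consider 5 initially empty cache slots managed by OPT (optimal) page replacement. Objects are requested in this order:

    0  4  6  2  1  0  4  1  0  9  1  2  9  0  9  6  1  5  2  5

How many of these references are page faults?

7

0 -> miss, frames (0)
4 -> miss, frames (0 4)
6 -> miss, frames (0 4 6)
2 -> miss, frames (0 4 6 2)
1 -> miss, frames (0 4 6 2 1)
0 -> hit
4 -> hit
1 -> hit
0 -> hit
9 -> miss, evict 4, frames (0 6 2 1 9)
1 -> hit
2 -> hit
9 -> hit
0 -> hit
9 -> hit
6 -> hit
1 -> hit
5 -> miss, evict 9, frames (0 6 2 1 5)
2 -> hit
5 -> hit
Page faults: 7.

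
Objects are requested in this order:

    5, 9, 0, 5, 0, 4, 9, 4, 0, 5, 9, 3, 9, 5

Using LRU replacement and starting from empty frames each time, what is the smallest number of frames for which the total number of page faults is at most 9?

3

f=1: 14 faults
f=2: 11 faults
f=3: 8 faults
f=4: 5 faults
f=5: 5 faults
Smallest f with faults ≤ 9 is 3.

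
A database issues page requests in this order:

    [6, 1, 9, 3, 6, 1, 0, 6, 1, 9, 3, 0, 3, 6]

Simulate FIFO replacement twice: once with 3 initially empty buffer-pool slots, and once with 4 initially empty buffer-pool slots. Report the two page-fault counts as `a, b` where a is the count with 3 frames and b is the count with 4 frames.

10, 11

3 frames: F F F F F F F . . F F . . F → 10 faults.
4 frames: F F F F . . F F F F F F . F → 11 faults.
11 > 10: adding a frame increased faults — Belady's anomaly.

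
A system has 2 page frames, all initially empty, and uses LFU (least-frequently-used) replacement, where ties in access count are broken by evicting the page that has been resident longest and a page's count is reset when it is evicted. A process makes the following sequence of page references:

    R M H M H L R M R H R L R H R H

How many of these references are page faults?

9

R -> fault, frames {R}
M -> fault, frames {R,M}
H -> fault, evict R, frames {M,H}
M -> hit
H -> hit
L -> fault, evict M, frames {H,L}
R -> fault, evict L, frames {H,R}
M -> fault, evict R, frames {H,M}
R -> fault, evict M, frames {H,R}
H -> hit
R -> hit
L -> fault, evict R, frames {H,L}
R -> fault, evict L, frames {H,R}
H -> hit
R -> hit
H -> hit
Page faults: 9.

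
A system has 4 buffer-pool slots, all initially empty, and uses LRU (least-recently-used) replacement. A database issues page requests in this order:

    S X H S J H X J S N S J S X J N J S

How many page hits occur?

S: fault, frames (S)
X: fault, frames (S X)
H: fault, frames (S X H)
S: hit
J: fault, frames (X H S J)
H: hit
X: hit
J: hit
S: hit
N: fault, evict H, frames (X J S N)
S: hit
J: hit
S: hit
X: hit
J: hit
N: hit
J: hit
S: hit
Hits: 13.

13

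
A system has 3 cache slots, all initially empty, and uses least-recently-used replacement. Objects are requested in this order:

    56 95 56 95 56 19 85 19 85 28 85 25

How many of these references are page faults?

56: fault, frames [56]
95: fault, frames [56, 95]
56: hit
95: hit
56: hit
19: fault, frames [95, 56, 19]
85: fault, evict 95, frames [56, 19, 85]
19: hit
85: hit
28: fault, evict 56, frames [19, 85, 28]
85: hit
25: fault, evict 19, frames [28, 85, 25]
Page faults: 6.

6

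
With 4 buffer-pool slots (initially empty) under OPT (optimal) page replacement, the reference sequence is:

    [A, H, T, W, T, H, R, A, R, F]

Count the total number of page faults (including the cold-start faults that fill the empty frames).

6

A → miss, frames (A)
H → miss, frames (A H)
T → miss, frames (A H T)
W → miss, frames (A H T W)
T → hit
H → hit
R → miss, evict W, frames (A H T R)
A → hit
R → hit
F → miss, evict R, frames (A H T F)
Page faults: 6.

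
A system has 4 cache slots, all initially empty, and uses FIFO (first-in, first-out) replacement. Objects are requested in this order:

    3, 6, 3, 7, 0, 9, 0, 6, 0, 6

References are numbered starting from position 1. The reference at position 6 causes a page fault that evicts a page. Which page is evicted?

3

pos 1: 3 -> miss, frames [3]
pos 2: 6 -> miss, frames [3, 6]
pos 3: 3 -> hit
pos 4: 7 -> miss, frames [3, 6, 7]
pos 5: 0 -> miss, frames [3, 6, 7, 0]
pos 6: 9 -> miss, evict 3, frames [6, 7, 0, 9]
At position 6, page 3 is evicted.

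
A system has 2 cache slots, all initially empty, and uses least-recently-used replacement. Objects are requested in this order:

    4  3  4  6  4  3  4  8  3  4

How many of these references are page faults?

4 → miss, frames {4}
3 → miss, frames {4,3}
4 → hit
6 → miss, evict 3, frames {4,6}
4 → hit
3 → miss, evict 6, frames {4,3}
4 → hit
8 → miss, evict 3, frames {4,8}
3 → miss, evict 4, frames {8,3}
4 → miss, evict 8, frames {3,4}
Page faults: 7.

7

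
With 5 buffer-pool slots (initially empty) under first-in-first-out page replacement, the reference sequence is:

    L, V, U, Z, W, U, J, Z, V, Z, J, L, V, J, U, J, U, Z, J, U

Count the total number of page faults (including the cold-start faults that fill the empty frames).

10

L: fault, frames {L}
V: fault, frames {L,V}
U: fault, frames {L,V,U}
Z: fault, frames {L,V,U,Z}
W: fault, frames {L,V,U,Z,W}
U: hit
J: fault, evict L, frames {V,U,Z,W,J}
Z: hit
V: hit
Z: hit
J: hit
L: fault, evict V, frames {U,Z,W,J,L}
V: fault, evict U, frames {Z,W,J,L,V}
J: hit
U: fault, evict Z, frames {W,J,L,V,U}
J: hit
U: hit
Z: fault, evict W, frames {J,L,V,U,Z}
J: hit
U: hit
Page faults: 10.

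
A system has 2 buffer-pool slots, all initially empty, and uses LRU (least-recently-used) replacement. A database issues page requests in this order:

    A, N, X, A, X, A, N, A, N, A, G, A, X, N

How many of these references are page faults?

8

A → fault, frames [A]
N → fault, frames [A, N]
X → fault, evict A, frames [N, X]
A → fault, evict N, frames [X, A]
X → hit
A → hit
N → fault, evict X, frames [A, N]
A → hit
N → hit
A → hit
G → fault, evict N, frames [A, G]
A → hit
X → fault, evict G, frames [A, X]
N → fault, evict A, frames [X, N]
Page faults: 8.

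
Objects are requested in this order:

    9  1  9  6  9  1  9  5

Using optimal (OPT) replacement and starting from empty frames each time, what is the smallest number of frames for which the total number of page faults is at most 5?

f=1: 8 faults
f=2: 5 faults
f=3: 4 faults
f=4: 4 faults
Smallest f with faults ≤ 5 is 2.

2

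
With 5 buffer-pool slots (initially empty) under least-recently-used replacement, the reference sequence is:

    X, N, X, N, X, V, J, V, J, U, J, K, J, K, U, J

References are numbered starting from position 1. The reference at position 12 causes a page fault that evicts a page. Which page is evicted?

pos 1: X: fault, frames [X]
pos 2: N: fault, frames [X, N]
pos 3: X: hit
pos 4: N: hit
pos 5: X: hit
pos 6: V: fault, frames [N, X, V]
pos 7: J: fault, frames [N, X, V, J]
pos 8: V: hit
pos 9: J: hit
pos 10: U: fault, frames [N, X, V, J, U]
pos 11: J: hit
pos 12: K: fault, evict N, frames [X, V, U, J, K]
At position 12, page N is evicted.

N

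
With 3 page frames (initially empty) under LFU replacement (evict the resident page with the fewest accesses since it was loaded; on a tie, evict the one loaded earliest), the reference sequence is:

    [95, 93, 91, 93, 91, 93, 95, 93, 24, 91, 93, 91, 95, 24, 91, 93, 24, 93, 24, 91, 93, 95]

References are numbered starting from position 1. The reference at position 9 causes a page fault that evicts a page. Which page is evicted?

95

pos 1: 95 -> fault, frames [95]
pos 2: 93 -> fault, frames [95, 93]
pos 3: 91 -> fault, frames [95, 93, 91]
pos 4: 93 -> hit
pos 5: 91 -> hit
pos 6: 93 -> hit
pos 7: 95 -> hit
pos 8: 93 -> hit
pos 9: 24 -> fault, evict 95, frames [93, 91, 24]
At position 9, page 95 is evicted.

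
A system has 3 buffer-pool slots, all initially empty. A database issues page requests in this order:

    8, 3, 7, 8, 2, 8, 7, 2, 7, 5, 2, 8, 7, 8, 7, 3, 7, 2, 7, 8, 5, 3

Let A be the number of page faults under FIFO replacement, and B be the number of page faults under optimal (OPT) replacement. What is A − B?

3

Under FIFO: F F F . F F . . . F . . F . . F . F . F F F → 12 faults.
Under OPT: F F F . F . . . . F . . F . . F . . . F F . → 9 faults.
A − B = 12 − 9 = 3.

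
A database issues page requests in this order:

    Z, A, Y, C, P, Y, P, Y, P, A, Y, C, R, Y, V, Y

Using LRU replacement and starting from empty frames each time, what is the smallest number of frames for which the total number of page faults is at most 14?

2

f=1: 16 faults
f=2: 12 faults
f=3: 9 faults
f=4: 7 faults
f=5: 7 faults
f=6: 7 faults
f=7: 7 faults
Smallest f with faults ≤ 14 is 2.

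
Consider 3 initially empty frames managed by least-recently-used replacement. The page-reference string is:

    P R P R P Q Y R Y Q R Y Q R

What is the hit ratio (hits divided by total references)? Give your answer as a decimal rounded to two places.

0.64

P: fault, frames (P)
R: fault, frames (P R)
P: hit
R: hit
P: hit
Q: fault, frames (R P Q)
Y: fault, evict R, frames (P Q Y)
R: fault, evict P, frames (Q Y R)
Y: hit
Q: hit
R: hit
Y: hit
Q: hit
R: hit
Hits: 9 of 14 references → 9/14 = 0.6429.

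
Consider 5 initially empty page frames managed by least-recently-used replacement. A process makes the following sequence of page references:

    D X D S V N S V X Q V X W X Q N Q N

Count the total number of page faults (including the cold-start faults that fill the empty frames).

D -> miss, frames (D)
X -> miss, frames (D X)
D -> hit
S -> miss, frames (X D S)
V -> miss, frames (X D S V)
N -> miss, frames (X D S V N)
S -> hit
V -> hit
X -> hit
Q -> miss, evict D, frames (N S V X Q)
V -> hit
X -> hit
W -> miss, evict N, frames (S Q V X W)
X -> hit
Q -> hit
N -> miss, evict S, frames (V W X Q N)
Q -> hit
N -> hit
Page faults: 8.

8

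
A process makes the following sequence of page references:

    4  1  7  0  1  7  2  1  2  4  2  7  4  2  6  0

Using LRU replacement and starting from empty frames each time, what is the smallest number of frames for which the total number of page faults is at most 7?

f=1: 16 faults
f=2: 14 faults
f=3: 9 faults
f=4: 8 faults
f=5: 7 faults
f=6: 6 faults
Smallest f with faults ≤ 7 is 5.

5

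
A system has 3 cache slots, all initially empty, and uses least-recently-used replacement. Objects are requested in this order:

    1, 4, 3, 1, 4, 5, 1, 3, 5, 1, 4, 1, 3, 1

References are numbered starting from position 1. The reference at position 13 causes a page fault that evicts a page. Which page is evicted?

pos 1: 1 → miss, frames (1)
pos 2: 4 → miss, frames (1 4)
pos 3: 3 → miss, frames (1 4 3)
pos 4: 1 → hit
pos 5: 4 → hit
pos 6: 5 → miss, evict 3, frames (1 4 5)
pos 7: 1 → hit
pos 8: 3 → miss, evict 4, frames (5 1 3)
pos 9: 5 → hit
pos 10: 1 → hit
pos 11: 4 → miss, evict 3, frames (5 1 4)
pos 12: 1 → hit
pos 13: 3 → miss, evict 5, frames (4 1 3)
At position 13, page 5 is evicted.

5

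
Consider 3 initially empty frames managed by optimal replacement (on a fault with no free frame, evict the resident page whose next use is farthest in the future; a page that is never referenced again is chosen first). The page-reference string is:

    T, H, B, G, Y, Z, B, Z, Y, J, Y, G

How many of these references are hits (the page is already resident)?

4

T → miss, frames {T}
H → miss, frames {T,H}
B → miss, frames {T,H,B}
G → miss, evict H, frames {T,B,G}
Y → miss, evict T, frames {B,G,Y}
Z → miss, evict G, frames {B,Y,Z}
B → hit
Z → hit
Y → hit
J → miss, evict Z, frames {B,Y,J}
Y → hit
G → miss, evict J, frames {B,Y,G}
Hits: 4.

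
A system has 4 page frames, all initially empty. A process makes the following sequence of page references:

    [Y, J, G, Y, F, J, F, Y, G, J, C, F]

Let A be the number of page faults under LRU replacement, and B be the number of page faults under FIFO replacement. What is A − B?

Under LRU: F F F . F . . . . . F F → 6 faults.
Under FIFO: F F F . F . . . . . F . → 5 faults.
A − B = 6 − 5 = 1.

1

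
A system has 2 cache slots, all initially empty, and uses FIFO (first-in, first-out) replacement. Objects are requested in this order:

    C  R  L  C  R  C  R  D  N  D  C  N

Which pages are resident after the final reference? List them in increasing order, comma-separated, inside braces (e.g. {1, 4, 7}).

C: fault, frames (C)
R: fault, frames (C R)
L: fault, evict C, frames (R L)
C: fault, evict R, frames (L C)
R: fault, evict L, frames (C R)
C: hit
R: hit
D: fault, evict C, frames (R D)
N: fault, evict R, frames (D N)
D: hit
C: fault, evict D, frames (N C)
N: hit

{C, N}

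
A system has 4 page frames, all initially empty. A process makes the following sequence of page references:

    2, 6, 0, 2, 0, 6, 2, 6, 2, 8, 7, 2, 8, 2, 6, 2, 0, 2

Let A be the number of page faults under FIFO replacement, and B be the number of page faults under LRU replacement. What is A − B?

Under FIFO: F F F . . . . . . F F F . . F . F . → 8 faults.
Under LRU: F F F . . . . . . F F . . . . . F . → 6 faults.
A − B = 8 − 6 = 2.

2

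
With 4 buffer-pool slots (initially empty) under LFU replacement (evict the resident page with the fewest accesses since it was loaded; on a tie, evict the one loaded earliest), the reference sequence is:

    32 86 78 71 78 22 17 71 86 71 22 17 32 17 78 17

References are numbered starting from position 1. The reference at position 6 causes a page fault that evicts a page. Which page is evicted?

32

pos 1: 32 -> fault, frames [32]
pos 2: 86 -> fault, frames [32, 86]
pos 3: 78 -> fault, frames [32, 86, 78]
pos 4: 71 -> fault, frames [32, 86, 78, 71]
pos 5: 78 -> hit
pos 6: 22 -> fault, evict 32, frames [86, 78, 71, 22]
At position 6, page 32 is evicted.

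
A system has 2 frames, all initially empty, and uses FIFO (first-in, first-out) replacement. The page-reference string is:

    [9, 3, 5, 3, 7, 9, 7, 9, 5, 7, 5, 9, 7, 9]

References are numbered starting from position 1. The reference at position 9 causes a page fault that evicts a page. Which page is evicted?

pos 1: 9 -> fault, frames (9)
pos 2: 3 -> fault, frames (9 3)
pos 3: 5 -> fault, evict 9, frames (3 5)
pos 4: 3 -> hit
pos 5: 7 -> fault, evict 3, frames (5 7)
pos 6: 9 -> fault, evict 5, frames (7 9)
pos 7: 7 -> hit
pos 8: 9 -> hit
pos 9: 5 -> fault, evict 7, frames (9 5)
At position 9, page 7 is evicted.

7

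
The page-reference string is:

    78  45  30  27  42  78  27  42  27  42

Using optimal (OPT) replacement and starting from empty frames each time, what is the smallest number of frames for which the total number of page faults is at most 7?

2

f=1: 10 faults
f=2: 6 faults
f=3: 5 faults
f=4: 5 faults
f=5: 5 faults
Smallest f with faults ≤ 7 is 2.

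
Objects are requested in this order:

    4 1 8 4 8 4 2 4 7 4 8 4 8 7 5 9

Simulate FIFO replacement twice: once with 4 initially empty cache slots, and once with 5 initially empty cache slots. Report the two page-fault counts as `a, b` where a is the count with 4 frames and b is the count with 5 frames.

8, 7

4 frames: F F F . . . F . F F . . . . F F → 8 faults.
5 frames: F F F . . . F . F . . . . . F F → 7 faults.
7 < 8: adding a frame reduced faults, as is typical.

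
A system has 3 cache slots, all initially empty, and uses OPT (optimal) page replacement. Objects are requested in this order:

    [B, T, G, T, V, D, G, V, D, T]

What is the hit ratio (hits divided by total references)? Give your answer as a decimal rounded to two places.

0.40

B -> fault, frames [B]
T -> fault, frames [B, T]
G -> fault, frames [B, T, G]
T -> hit
V -> fault, evict B, frames [T, G, V]
D -> fault, evict T, frames [G, V, D]
G -> hit
V -> hit
D -> hit
T -> fault, evict D, frames [G, V, T]
Hits: 4 of 10 references → 4/10 = 0.4000.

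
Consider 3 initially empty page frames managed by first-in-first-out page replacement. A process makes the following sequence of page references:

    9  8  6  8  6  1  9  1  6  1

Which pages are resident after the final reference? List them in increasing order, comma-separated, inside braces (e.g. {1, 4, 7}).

9: fault, frames [9]
8: fault, frames [9, 8]
6: fault, frames [9, 8, 6]
8: hit
6: hit
1: fault, evict 9, frames [8, 6, 1]
9: fault, evict 8, frames [6, 1, 9]
1: hit
6: hit
1: hit

{1, 6, 9}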